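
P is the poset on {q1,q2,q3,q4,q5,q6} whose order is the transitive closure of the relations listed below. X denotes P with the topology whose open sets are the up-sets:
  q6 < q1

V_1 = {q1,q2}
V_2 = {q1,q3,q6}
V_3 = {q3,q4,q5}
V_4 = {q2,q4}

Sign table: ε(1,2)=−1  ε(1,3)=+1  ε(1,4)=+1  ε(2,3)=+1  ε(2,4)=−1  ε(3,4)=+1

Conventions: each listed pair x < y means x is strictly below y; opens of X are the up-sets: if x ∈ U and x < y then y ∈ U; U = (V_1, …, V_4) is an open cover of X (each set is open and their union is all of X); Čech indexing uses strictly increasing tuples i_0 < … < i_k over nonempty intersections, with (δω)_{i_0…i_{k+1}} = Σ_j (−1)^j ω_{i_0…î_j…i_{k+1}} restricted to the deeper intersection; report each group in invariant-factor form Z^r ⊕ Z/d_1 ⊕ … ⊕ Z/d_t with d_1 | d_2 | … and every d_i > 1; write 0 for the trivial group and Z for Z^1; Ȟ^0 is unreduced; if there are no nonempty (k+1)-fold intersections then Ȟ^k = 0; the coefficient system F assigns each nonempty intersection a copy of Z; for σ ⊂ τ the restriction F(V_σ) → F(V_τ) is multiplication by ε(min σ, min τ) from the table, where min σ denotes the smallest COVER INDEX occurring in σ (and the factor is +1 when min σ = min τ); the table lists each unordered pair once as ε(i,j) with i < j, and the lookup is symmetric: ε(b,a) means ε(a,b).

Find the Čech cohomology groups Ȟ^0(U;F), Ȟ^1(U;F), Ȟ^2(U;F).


Ȟ^0(U;F) ≅ 0, Ȟ^1(U;F) ≅ Z/2 and Ȟ^2(U;F) ≅ 0

cover nerve:
  V12={q1} V14={q2} V23={q3} V34={q4}
C dims 4,4; δ0: rk 4, SNF 1^3·2
Ȟ^0: (4−4)−0=0 ⇒ 0
Ȟ^1: (4−0)−4=0 plus torsion [2] ⇒ Z/2
Ȟ^2: (0−0)−0=0 ⇒ 0


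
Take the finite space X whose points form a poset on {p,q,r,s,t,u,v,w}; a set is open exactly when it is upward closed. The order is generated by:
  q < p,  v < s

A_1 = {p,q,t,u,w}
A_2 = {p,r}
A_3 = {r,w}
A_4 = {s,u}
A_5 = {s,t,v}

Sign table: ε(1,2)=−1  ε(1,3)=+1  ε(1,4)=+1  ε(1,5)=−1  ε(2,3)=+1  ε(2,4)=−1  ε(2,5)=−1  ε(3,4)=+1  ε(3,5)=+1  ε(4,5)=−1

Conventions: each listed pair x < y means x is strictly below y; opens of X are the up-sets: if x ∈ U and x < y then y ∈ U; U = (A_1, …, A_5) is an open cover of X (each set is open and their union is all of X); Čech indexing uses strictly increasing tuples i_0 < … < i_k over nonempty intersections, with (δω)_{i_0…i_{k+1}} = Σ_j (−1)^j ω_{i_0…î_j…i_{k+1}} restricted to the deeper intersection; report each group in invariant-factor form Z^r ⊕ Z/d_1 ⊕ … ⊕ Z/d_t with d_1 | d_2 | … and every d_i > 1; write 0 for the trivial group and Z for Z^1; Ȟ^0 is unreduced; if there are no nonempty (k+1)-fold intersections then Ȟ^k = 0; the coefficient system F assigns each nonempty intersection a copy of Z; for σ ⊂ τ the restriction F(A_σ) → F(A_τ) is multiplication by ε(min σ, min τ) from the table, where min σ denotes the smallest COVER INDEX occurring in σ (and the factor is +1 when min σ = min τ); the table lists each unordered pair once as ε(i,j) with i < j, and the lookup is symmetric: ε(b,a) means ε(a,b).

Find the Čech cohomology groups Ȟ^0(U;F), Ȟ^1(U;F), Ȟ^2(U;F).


nerve simplices:
  A12={p} A13={w} A14={u} A15={t} A23={r} A45={s}
C dims 5,6; δ0: rk 5, SNF 1^4·2
degree 0: 5−5−0 = 0 → Ȟ^0 ≅ 0
degree 1: 6−0−5 = 1 plus torsion [2] → Ȟ^1 ≅ Z ⊕ Z/2
degree 2: 0−0−0 = 0 → Ȟ^2 ≅ 0

Ȟ^0 = 0, Ȟ^1 = Z ⊕ Z/2, Ȟ^2 = 0


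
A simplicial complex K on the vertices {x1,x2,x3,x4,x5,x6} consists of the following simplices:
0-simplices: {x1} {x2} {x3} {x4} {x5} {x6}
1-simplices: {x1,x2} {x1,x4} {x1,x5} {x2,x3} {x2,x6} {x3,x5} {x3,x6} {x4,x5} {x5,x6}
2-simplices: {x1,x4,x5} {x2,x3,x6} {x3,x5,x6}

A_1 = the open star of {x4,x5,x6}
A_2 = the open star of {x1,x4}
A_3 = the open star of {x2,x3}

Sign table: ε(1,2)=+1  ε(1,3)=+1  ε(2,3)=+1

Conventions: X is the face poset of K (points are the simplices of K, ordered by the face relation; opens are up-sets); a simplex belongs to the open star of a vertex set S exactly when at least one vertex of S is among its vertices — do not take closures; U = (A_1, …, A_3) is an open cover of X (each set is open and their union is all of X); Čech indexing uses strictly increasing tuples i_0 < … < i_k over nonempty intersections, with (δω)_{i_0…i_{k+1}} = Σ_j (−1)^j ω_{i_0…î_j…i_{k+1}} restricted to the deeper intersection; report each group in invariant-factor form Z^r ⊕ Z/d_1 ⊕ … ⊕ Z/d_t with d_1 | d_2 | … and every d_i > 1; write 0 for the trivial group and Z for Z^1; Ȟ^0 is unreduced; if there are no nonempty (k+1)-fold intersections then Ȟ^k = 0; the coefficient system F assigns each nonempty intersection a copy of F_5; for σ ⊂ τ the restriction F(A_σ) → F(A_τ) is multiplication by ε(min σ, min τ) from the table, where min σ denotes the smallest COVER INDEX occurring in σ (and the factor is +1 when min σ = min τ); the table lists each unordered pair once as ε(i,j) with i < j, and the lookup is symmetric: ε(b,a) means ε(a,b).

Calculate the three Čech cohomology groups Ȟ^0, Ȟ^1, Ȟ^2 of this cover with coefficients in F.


Ȟ^0 = Z/5, Ȟ^1 = Z/5 and Ȟ^2 = 0

cover nerve:
  A1={{x4},{x5},{x6},{x1,x4},{x1,x5},{x2,x6},{x3,x5},{x3,x6},{x4,x5},{x5,x6},{x1,x4,x5},{x2,x3,x6},{x3,x5,x6}} A2={{x1},{x4},{x1,x2},{x1,x4},{x1,x5},{x4,x5},{x1,x4,x5}} A3={{x2},{x3},{x1,x2},{x2,x3},{x2,x6},{x3,x5},{x3,x6},{x2,x3,x6},{x3,x5,x6}}
  A12={{x4},{x1,x4},{x1,x5},{x4,x5},{x1,x4,x5}} A13={{x2,x6},{x3,x5},{x3,x6},{x2,x3,x6},{x3,x5,x6}} A23={{x1,x2}}
C dims 3,3; δ0: rk_F5 2
Ȟ^0: (3−2)−0=1 ⇒ Z/5
Ȟ^1: (3−0)−2=1 ⇒ Z/5
Ȟ^2: (0−0)−0=0 ⇒ 0


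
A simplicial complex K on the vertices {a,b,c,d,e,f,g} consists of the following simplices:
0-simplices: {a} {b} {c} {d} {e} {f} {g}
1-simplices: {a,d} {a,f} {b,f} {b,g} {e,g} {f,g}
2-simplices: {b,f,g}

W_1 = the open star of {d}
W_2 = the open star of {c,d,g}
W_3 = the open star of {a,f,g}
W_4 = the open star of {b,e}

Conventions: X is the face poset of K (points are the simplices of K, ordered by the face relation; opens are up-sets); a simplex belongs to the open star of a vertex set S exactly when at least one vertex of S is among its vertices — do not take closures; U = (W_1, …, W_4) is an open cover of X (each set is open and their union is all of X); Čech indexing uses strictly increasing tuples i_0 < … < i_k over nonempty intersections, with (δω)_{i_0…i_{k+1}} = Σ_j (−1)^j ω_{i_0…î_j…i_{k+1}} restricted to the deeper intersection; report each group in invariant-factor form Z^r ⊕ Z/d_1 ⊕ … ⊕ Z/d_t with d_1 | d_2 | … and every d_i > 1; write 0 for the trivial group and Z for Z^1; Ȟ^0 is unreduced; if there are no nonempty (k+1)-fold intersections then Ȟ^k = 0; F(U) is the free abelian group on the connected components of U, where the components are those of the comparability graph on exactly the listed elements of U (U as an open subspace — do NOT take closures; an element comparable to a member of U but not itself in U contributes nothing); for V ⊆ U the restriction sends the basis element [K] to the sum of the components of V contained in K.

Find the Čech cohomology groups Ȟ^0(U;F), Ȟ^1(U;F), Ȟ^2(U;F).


nerve simplices:
  W1={{d},{a,d}} W2={{c},{d},{g},{a,d},{b,g},{e,g},{f,g},{b,f,g}} W3={{a},{f},{g},{a,d},{a,f},{b,f},{b,g},{e,g},{f,g},{b,f,g}} W4={{b},{e},{b,f},{b,g},{e,g},{b,f,g}}
  W12={{d},{a,d}} W13={{a,d}} W23={{g},{a,d},{b,g},{e,g},{f,g},{b,f,g}} W24={{b,g},{e,g},{b,f,g}} W34={{b,f},{b,g},{e,g},{b,f,g}}
  W123={{a,d}} W234={{b,g},{e,g},{b,f,g}}
components per intersection:
  W1: {{d},{a,d}}
  W2: {{c}} {{d},{a,d}} {{g},{b,g},{e,g},{f,g},{b,f,g}}
  W3: {{a},{f},{g},{a,d},{a,f},{b,f},{b,g},{e,g},{f,g},{b,f,g}}
  W4: {{b},{b,f},{b,g},{b,f,g}} {{e},{e,g}}
  W12: {{d},{a,d}}
  W13: {{a,d}}
  W23: {{g},{b,g},{e,g},{f,g},{b,f,g}} {{a,d}}
  W24: {{b,g},{b,f,g}} {{e,g}}
  W34: {{b,f},{b,g},{b,f,g}} {{e,g}}
  W123: {{a,d}}
  W234: {{b,g},{b,f,g}} {{e,g}}
C dims 7,8,3; δ0: rk 5, SNF 1^5; δ1: rk 3, SNF 1^3
degree 0: 7−5−0 = 2 → Ȟ^0 ≅ Z^2
degree 1: 8−3−5 = 0 → Ȟ^1 ≅ 0
degree 2: 3−0−3 = 0 → Ȟ^2 ≅ 0

Ȟ^0 ≅ Z^2, Ȟ^1 ≅ 0 and Ȟ^2 ≅ 0


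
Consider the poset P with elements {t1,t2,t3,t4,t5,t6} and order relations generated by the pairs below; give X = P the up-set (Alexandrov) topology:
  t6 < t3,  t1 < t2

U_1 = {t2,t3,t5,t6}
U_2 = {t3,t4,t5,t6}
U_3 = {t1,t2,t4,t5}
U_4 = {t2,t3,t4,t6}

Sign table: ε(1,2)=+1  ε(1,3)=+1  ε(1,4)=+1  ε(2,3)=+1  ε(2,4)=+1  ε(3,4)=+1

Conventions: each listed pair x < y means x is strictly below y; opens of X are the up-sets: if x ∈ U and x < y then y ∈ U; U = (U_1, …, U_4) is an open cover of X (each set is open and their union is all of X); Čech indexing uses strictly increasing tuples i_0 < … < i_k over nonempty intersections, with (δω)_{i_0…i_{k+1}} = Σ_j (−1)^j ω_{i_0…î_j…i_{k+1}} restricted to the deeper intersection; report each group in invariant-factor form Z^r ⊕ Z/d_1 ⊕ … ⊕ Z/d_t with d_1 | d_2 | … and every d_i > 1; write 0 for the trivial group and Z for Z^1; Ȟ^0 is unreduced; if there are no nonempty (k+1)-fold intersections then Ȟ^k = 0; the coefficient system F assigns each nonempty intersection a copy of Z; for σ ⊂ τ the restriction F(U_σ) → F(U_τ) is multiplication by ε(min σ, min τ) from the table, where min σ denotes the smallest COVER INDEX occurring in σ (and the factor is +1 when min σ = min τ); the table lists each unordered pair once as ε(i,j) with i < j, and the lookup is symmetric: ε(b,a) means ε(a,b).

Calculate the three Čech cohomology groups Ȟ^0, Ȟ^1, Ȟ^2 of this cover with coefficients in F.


cover nerve:
  U12={t3,t5,t6} U13={t2,t5} U14={t2,t3,t6} U23={t4,t5} U24={t3,t4,t6} U34={t2,t4}
  U123={t5} U124={t3,t6} U134={t2} U234={t4}
C dims 4,6,4; δ0: rk 3, SNF 1^3; δ1: rk 3, SNF 1^3
Ȟ^0: (4−3)−0=1 ⇒ Z
Ȟ^1: (6−3)−3=0 ⇒ 0
Ȟ^2: (4−0)−3=1 ⇒ Z

Ȟ^0 ≅ Z; Ȟ^1 ≅ 0; Ȟ^2 ≅ Z


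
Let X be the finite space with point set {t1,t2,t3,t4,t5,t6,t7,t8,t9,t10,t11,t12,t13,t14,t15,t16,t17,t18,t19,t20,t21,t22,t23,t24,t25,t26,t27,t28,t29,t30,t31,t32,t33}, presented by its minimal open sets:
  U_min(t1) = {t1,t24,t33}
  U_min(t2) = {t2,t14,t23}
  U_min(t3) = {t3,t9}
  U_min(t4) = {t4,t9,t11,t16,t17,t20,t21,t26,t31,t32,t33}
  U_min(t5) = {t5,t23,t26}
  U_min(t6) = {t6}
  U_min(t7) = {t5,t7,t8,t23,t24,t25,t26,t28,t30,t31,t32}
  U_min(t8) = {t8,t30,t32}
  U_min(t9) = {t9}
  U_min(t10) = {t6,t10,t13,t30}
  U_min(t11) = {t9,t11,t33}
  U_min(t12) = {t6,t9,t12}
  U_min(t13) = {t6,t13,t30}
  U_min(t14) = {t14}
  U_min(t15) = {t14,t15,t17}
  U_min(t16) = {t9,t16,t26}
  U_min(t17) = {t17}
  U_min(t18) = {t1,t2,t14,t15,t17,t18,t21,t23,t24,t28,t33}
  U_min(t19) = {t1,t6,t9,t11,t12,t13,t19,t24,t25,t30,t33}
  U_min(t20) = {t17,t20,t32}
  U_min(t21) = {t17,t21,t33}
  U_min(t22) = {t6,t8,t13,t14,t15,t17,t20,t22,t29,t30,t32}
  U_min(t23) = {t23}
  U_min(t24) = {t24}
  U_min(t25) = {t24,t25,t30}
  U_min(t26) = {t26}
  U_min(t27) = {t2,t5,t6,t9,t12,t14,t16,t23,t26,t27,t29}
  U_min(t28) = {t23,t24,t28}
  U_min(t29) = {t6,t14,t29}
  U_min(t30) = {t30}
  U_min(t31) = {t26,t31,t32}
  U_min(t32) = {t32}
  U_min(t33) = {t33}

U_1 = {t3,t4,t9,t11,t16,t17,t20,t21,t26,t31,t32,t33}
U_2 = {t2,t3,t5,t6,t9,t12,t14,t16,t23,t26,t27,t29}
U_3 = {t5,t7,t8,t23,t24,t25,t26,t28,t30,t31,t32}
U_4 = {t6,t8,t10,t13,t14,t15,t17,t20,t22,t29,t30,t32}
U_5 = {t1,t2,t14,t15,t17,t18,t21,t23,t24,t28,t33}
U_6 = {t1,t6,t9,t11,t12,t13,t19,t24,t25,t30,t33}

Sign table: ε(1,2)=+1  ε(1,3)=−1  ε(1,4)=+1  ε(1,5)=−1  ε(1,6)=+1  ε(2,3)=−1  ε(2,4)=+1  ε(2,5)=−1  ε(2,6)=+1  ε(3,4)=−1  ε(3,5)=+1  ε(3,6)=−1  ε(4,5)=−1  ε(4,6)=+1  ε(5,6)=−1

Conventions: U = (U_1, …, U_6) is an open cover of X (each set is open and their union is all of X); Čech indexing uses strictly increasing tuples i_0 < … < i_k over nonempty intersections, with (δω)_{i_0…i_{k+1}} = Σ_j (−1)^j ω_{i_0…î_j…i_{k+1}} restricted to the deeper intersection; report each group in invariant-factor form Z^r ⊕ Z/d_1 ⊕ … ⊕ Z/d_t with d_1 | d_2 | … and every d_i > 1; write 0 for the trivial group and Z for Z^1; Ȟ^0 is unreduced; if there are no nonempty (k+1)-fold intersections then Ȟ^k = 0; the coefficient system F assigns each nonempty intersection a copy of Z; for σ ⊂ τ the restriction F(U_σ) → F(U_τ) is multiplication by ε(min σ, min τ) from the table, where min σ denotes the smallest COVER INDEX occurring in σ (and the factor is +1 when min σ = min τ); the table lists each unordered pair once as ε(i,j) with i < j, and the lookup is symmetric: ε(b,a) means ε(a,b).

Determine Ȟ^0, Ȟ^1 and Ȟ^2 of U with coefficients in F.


intersection data:
  U12={t3,t9,t16,t26} U13={t26,t31,t32} U14={t17,t20,t32} U15={t17,t21,t33} U16={t9,t11,t33} U23={t5,t23,t26} U24={t6,t14,t29} U25={t2,t14,t23} U26={t6,t9,t12} U34={t8,t30,t32} U35={t23,t24,t28} U36={t24,t25,t30} U45={t14,t15,t17} U46={t6,t13,t30} U56={t1,t24,t33}
  U123={t26} U126={t9} U134={t32} U145={t17} U156={t33} U235={t23} U245={t14} U246={t6} U346={t30} U356={t24}
C dims 6,15,10; δ0: rk 5, SNF 1^5; δ1: rk 10, SNF 1^9·2
Ȟ^0 = (6 − 5) − 0 = 1, so Ȟ^0 ≅ Z
Ȟ^1 = (15 − 10) − 5 = 0, so Ȟ^1 ≅ 0
Ȟ^2 = (10 − 0) − 10 = 0 plus torsion [2], so Ȟ^2 ≅ Z/2

Ȟ^0 = Z, Ȟ^1 = 0 and Ȟ^2 = Z/2


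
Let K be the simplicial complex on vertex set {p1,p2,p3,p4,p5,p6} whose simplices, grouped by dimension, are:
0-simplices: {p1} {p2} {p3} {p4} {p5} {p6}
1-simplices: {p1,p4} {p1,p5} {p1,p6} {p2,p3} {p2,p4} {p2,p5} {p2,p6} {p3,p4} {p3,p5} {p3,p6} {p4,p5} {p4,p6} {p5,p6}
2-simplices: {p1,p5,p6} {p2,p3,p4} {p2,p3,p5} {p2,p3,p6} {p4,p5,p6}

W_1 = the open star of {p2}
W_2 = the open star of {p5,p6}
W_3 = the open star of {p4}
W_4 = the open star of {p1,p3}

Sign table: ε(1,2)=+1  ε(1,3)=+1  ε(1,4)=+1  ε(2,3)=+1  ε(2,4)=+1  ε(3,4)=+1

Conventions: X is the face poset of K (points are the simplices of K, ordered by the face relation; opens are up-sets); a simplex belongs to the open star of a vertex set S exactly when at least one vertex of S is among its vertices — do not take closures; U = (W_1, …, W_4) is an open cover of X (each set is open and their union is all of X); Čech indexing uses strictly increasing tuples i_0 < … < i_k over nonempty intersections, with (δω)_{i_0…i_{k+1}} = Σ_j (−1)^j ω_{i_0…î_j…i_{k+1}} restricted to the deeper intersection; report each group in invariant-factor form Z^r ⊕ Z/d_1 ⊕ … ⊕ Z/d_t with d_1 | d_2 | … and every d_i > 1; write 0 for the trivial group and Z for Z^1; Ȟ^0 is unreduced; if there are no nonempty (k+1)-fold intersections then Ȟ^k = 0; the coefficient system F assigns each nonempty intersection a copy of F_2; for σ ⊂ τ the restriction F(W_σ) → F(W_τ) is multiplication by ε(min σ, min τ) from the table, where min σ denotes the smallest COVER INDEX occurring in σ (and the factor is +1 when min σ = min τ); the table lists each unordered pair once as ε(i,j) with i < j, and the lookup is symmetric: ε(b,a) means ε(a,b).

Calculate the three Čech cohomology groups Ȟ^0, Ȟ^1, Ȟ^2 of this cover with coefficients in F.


Ȟ^0(U;F) ≅ Z/2; Ȟ^1(U;F) ≅ Z/2; Ȟ^2(U;F) ≅ 0

nonempty intersections:
  W1={{p2},{p2,p3},{p2,p4},{p2,p5},{p2,p6},{p2,p3,p4},{p2,p3,p5},{p2,p3,p6}} W2={{p5},{p6},{p1,p5},{p1,p6},{p2,p5},{p2,p6},{p3,p5},{p3,p6},{p4,p5},{p4,p6},{p5,p6},{p1,p5,p6},{p2,p3,p5},{p2,p3,p6},{p4,p5,p6}} W3={{p4},{p1,p4},{p2,p4},{p3,p4},{p4,p5},{p4,p6},{p2,p3,p4},{p4,p5,p6}} W4={{p1},{p3},{p1,p4},{p1,p5},{p1,p6},{p2,p3},{p3,p4},{p3,p5},{p3,p6},{p1,p5,p6},{p2,p3,p4},{p2,p3,p5},{p2,p3,p6}}
  W12={{p2,p5},{p2,p6},{p2,p3,p5},{p2,p3,p6}} W13={{p2,p4},{p2,p3,p4}} W14={{p2,p3},{p2,p3,p4},{p2,p3,p5},{p2,p3,p6}} W23={{p4,p5},{p4,p6},{p4,p5,p6}} W24={{p1,p5},{p1,p6},{p3,p5},{p3,p6},{p1,p5,p6},{p2,p3,p5},{p2,p3,p6}} W34={{p1,p4},{p3,p4},{p2,p3,p4}}
  W124={{p2,p3,p5},{p2,p3,p6}} W134={{p2,p3,p4}}
C dims 4,6,2; δ0: rk_F2 3; δ1: rk_F2 2
Ȟ^0: (4−3)−0=1 ⇒ Z/2
Ȟ^1: (6−2)−3=1 ⇒ Z/2
Ȟ^2: (2−0)−2=0 ⇒ 0


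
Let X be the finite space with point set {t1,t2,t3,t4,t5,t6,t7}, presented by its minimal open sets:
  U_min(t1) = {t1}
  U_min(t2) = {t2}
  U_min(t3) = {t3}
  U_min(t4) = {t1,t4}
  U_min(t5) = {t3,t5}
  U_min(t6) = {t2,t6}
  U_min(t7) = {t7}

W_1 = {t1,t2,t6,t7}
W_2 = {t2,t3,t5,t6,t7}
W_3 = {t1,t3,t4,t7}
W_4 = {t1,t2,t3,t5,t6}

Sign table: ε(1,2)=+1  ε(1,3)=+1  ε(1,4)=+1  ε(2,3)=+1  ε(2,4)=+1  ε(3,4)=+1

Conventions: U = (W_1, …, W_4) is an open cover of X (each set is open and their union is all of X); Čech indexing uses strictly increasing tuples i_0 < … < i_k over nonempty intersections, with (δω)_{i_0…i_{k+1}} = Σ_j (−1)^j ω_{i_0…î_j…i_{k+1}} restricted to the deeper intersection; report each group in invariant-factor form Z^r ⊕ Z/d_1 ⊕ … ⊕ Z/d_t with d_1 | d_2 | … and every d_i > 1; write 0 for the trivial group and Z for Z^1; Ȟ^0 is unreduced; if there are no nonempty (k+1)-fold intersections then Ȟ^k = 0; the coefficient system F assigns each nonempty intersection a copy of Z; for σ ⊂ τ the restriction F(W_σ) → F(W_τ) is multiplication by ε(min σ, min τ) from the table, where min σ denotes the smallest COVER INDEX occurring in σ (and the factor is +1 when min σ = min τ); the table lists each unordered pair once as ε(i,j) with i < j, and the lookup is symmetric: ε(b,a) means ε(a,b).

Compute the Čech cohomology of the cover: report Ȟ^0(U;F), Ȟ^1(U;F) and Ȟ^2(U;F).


nonempty overlaps:
  W12={t2,t6,t7} W13={t1,t7} W14={t1,t2,t6} W23={t3,t7} W24={t2,t3,t5,t6} W34={t1,t3}
  W123={t7} W124={t2,t6} W134={t1} W234={t3}
C dims 4,6,4; δ0: rk 3, SNF 1^3; δ1: rk 3, SNF 1^3
degree 0: 4−3−0 = 1 → Ȟ^0 ≅ Z
degree 1: 6−3−3 = 0 → Ȟ^1 ≅ 0
degree 2: 4−0−3 = 1 → Ȟ^2 ≅ Z

Ȟ^0 = Z,  Ȟ^1 = 0,  Ȟ^2 = Z


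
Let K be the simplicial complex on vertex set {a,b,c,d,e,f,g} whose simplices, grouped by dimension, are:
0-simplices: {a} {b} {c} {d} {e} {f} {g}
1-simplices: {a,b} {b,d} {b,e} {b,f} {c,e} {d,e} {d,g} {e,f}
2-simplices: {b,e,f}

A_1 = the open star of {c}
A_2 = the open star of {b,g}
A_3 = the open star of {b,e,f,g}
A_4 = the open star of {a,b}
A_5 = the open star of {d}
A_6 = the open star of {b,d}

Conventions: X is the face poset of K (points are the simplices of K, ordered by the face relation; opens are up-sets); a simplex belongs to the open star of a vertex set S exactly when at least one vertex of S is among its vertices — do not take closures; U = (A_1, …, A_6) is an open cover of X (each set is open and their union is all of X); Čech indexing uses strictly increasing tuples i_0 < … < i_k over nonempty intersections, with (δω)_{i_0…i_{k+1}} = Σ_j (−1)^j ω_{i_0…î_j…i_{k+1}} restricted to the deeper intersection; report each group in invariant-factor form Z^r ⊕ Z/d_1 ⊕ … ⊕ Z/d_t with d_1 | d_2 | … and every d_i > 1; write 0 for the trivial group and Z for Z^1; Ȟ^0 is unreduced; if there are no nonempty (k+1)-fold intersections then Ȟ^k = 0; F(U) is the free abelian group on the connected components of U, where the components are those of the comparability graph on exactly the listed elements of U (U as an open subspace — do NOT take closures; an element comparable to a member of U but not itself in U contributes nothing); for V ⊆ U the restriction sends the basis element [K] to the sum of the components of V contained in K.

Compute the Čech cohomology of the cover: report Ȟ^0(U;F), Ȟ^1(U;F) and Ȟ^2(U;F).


nerve simplices:
  A1={{c},{c,e}} A2={{b},{g},{a,b},{b,d},{b,e},{b,f},{d,g},{b,e,f}} A3={{b},{e},{f},{g},{a,b},{b,d},{b,e},{b,f},{c,e},{d,e},{d,g},{e,f},{b,e,f}} A4={{a},{b},{a,b},{b,d},{b,e},{b,f},{b,e,f}} A5={{d},{b,d},{d,e},{d,g}} A6={{b},{d},{a,b},{b,d},{b,e},{b,f},{d,e},{d,g},{b,e,f}}
  A13={{c,e}} A23={{b},{g},{a,b},{b,d},{b,e},{b,f},{d,g},{b,e,f}} A24={{b},{a,b},{b,d},{b,e},{b,f},{b,e,f}} A25={{b,d},{d,g}} A26={{b},{a,b},{b,d},{b,e},{b,f},{d,g},{b,e,f}} A34={{b},{a,b},{b,d},{b,e},{b,f},{b,e,f}} A35={{b,d},{d,e},{d,g}} A36={{b},{a,b},{b,d},{b,e},{b,f},{d,e},{d,g},{b,e,f}} A45={{b,d}} A46={{b},{a,b},{b,d},{b,e},{b,f},{b,e,f}} A56={{d},{b,d},{d,e},{d,g}}
  A234={{b},{a,b},{b,d},{b,e},{b,f},{b,e,f}} A235={{b,d},{d,g}} A236={{b},{a,b},{b,d},{b,e},{b,f},{d,g},{b,e,f}} A245={{b,d}} A246={{b},{a,b},{b,d},{b,e},{b,f},{b,e,f}} A256={{b,d},{d,g}} A345={{b,d}} A346={{b},{a,b},{b,d},{b,e},{b,f},{b,e,f}} A356={{b,d},{d,e},{d,g}} A456={{b,d}}
  A2345={{b,d}} A2346={{b},{a,b},{b,d},{b,e},{b,f},{b,e,f}} A2356={{b,d},{d,g}} A2456={{b,d}} A3456={{b,d}}
  A23456={{b,d}}
components per intersection:
  A1: {{c},{c,e}}
  A2: {{b},{a,b},{b,d},{b,e},{b,f},{b,e,f}} {{g},{d,g}}
  A3: {{b},{e},{f},{a,b},{b,d},{b,e},{b,f},{c,e},{d,e},{e,f},{b,e,f}} {{g},{d,g}}
  A4: {{a},{b},{a,b},{b,d},{b,e},{b,f},{b,e,f}}
  A5: {{d},{b,d},{d,e},{d,g}}
  A6: {{b},{d},{a,b},{b,d},{b,e},{b,f},{d,e},{d,g},{b,e,f}}
  A13: {{c,e}}
  A23: {{b},{a,b},{b,d},{b,e},{b,f},{b,e,f}} {{g},{d,g}}
  A24: {{b},{a,b},{b,d},{b,e},{b,f},{b,e,f}}
  A25: {{b,d}} {{d,g}}
  A26: {{b},{a,b},{b,d},{b,e},{b,f},{b,e,f}} {{d,g}}
  A34: {{b},{a,b},{b,d},{b,e},{b,f},{b,e,f}}
  A35: {{b,d}} {{d,e}} {{d,g}}
  A36: {{b},{a,b},{b,d},{b,e},{b,f},{b,e,f}} {{d,e}} {{d,g}}
  A45: {{b,d}}
  A46: {{b},{a,b},{b,d},{b,e},{b,f},{b,e,f}}
  A56: {{d},{b,d},{d,e},{d,g}}
  A234: {{b},{a,b},{b,d},{b,e},{b,f},{b,e,f}}
  A235: {{b,d}} {{d,g}}
  A236: {{b},{a,b},{b,d},{b,e},{b,f},{b,e,f}} {{d,g}}
  A245: {{b,d}}
  A246: {{b},{a,b},{b,d},{b,e},{b,f},{b,e,f}}
  A256: {{b,d}} {{d,g}}
  A345: {{b,d}}
  A346: {{b},{a,b},{b,d},{b,e},{b,f},{b,e,f}}
  A356: {{b,d}} {{d,e}} {{d,g}}
  A456: {{b,d}}
  A2345: {{b,d}}
  A2346: {{b},{a,b},{b,d},{b,e},{b,f},{b,e,f}}
  A2356: {{b,d}} {{d,g}}
  A2456: {{b,d}}
  A3456: {{b,d}}
  A23456: {{b,d}}
C dims 8,18,15,6; δ0: rk 7, SNF 1^7; δ1: rk 10, SNF 1^10; δ2: rk 5, SNF 1^5
degree 0: 8−7−0 = 1 → Ȟ^0 ≅ Z
degree 1: 18−10−7 = 1 → Ȟ^1 ≅ Z
degree 2: 15−5−10 = 0 → Ȟ^2 ≅ 0

Ȟ^0 = Z, Ȟ^1 = Z and Ȟ^2 = 0


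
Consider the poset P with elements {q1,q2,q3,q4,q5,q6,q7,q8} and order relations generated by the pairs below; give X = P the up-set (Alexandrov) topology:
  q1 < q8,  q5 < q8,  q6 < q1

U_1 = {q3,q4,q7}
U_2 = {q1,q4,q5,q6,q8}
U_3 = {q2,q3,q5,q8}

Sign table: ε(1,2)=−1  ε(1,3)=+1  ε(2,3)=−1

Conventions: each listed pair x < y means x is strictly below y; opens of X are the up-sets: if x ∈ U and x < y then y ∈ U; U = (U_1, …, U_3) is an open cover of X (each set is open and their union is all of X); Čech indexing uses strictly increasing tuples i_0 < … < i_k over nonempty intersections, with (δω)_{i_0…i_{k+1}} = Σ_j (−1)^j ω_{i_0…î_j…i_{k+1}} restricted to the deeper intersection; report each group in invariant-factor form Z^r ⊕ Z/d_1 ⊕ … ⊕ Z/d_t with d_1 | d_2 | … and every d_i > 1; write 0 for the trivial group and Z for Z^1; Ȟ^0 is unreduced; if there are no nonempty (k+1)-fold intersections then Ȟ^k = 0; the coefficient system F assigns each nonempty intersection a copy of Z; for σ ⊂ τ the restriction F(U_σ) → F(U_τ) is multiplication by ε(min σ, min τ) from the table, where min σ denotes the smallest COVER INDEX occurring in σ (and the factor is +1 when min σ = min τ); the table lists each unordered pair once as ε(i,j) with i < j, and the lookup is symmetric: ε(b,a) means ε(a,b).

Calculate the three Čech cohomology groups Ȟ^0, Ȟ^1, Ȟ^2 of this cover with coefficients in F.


intersection data:
  U12={q4} U13={q3} U23={q5,q8}
C dims 3,3; δ0: rk 2, SNF 1^2
Ȟ^0 = (3 − 2) − 0 = 1, so Ȟ^0 ≅ Z
Ȟ^1 = (3 − 0) − 2 = 1, so Ȟ^1 ≅ Z
Ȟ^2 = (0 − 0) − 0 = 0, so Ȟ^2 ≅ 0

Ȟ^0(U;F) ≅ Z; Ȟ^1(U;F) ≅ Z; Ȟ^2(U;F) ≅ 0


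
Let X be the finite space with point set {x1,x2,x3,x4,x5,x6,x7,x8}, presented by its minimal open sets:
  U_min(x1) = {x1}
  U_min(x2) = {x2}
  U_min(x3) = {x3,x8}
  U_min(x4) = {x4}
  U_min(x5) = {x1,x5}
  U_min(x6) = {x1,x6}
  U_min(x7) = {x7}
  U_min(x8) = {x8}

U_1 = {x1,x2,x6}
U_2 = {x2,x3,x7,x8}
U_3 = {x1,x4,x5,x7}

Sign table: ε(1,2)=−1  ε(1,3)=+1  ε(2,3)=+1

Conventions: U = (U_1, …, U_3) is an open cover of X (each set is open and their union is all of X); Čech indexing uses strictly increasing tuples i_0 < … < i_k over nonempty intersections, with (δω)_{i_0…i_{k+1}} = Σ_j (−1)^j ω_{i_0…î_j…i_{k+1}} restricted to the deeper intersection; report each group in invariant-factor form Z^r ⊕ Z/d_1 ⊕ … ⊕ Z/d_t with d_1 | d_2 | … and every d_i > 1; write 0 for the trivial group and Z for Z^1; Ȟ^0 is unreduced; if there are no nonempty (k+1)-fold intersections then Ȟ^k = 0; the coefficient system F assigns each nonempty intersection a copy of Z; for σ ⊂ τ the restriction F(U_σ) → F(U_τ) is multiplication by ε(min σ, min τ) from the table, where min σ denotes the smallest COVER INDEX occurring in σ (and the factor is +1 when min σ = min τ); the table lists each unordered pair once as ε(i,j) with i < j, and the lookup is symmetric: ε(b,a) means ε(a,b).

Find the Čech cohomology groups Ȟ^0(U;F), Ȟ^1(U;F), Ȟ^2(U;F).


cover nerve:
  U12={x2} U13={x1} U23={x7}
C dims 3,3; δ0: rk 3, SNF 1^2·2
Ȟ^0: (3−3)−0=0 ⇒ 0
Ȟ^1: (3−0)−3=0 plus torsion [2] ⇒ Z/2
Ȟ^2: (0−0)−0=0 ⇒ 0

Ȟ^0(U;F) ≅ 0; Ȟ^1(U;F) ≅ Z/2; Ȟ^2(U;F) ≅ 0


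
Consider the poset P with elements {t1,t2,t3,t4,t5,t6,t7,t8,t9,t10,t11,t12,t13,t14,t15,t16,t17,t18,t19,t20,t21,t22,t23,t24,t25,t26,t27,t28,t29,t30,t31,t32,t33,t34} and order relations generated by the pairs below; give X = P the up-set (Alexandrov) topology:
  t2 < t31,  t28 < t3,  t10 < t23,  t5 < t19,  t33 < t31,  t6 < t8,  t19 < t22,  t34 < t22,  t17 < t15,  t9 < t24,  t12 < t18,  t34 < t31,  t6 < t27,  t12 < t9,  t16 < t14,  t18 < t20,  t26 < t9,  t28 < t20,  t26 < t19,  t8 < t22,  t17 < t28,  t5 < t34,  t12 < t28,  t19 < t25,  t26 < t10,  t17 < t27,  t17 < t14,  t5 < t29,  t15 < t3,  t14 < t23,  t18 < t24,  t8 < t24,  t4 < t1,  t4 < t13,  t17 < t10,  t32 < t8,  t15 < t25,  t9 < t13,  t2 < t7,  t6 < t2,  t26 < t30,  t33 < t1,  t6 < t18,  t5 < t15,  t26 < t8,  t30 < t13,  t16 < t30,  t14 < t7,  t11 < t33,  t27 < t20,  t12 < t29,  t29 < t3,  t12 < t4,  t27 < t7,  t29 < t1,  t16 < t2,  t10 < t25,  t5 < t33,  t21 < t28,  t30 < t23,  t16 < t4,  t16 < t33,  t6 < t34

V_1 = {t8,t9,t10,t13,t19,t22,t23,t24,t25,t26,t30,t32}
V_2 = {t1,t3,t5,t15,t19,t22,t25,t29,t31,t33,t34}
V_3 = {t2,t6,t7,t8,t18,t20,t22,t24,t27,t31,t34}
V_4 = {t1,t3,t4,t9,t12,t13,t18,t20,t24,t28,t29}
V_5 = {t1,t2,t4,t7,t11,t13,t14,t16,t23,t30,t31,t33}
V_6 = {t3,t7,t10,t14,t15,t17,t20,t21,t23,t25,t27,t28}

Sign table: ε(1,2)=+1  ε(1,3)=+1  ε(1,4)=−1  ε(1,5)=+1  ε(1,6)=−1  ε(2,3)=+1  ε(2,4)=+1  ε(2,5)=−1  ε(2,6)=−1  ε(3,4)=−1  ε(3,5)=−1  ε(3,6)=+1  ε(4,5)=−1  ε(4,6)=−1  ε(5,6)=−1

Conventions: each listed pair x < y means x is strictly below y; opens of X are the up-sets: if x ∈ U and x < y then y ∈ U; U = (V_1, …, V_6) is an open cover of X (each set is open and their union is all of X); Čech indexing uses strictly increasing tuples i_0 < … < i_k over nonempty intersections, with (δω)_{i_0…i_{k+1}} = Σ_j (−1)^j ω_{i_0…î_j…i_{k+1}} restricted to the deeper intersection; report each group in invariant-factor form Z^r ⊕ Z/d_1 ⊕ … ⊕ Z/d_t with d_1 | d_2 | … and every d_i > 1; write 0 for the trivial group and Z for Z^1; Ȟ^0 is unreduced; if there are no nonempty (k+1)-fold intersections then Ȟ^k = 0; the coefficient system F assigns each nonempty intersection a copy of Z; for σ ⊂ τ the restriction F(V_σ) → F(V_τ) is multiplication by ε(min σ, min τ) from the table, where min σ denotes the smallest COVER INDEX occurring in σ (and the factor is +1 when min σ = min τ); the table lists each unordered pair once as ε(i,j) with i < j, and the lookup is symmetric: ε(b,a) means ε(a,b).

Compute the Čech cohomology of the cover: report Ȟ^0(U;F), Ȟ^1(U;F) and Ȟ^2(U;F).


nerve simplices:
  V12={t19,t22,t25} V13={t8,t22,t24} V14={t9,t13,t24} V15={t13,t23,t30} V16={t10,t23,t25} V23={t22,t31,t34} V24={t1,t3,t29} V25={t1,t31,t33} V26={t3,t15,t25} V34={t18,t20,t24} V35={t2,t7,t31} V36={t7,t20,t27} V45={t1,t4,t13} V46={t3,t20,t28} V56={t7,t14,t23}
  V123={t22} V126={t25} V134={t24} V145={t13} V156={t23} V235={t31} V245={t1} V246={t3} V346={t20} V356={t7}
C dims 6,15,10; δ0: rk 6, SNF 1^5·2; δ1: rk 9, SNF 1^9
degree 0: 6−6−0 = 0 → Ȟ^0 ≅ 0
degree 1: 15−9−6 = 0 plus torsion [2] → Ȟ^1 ≅ Z/2
degree 2: 10−0−9 = 1 → Ȟ^2 ≅ Z

Ȟ^0 = 0,  Ȟ^1 = Z/2,  Ȟ^2 = Z


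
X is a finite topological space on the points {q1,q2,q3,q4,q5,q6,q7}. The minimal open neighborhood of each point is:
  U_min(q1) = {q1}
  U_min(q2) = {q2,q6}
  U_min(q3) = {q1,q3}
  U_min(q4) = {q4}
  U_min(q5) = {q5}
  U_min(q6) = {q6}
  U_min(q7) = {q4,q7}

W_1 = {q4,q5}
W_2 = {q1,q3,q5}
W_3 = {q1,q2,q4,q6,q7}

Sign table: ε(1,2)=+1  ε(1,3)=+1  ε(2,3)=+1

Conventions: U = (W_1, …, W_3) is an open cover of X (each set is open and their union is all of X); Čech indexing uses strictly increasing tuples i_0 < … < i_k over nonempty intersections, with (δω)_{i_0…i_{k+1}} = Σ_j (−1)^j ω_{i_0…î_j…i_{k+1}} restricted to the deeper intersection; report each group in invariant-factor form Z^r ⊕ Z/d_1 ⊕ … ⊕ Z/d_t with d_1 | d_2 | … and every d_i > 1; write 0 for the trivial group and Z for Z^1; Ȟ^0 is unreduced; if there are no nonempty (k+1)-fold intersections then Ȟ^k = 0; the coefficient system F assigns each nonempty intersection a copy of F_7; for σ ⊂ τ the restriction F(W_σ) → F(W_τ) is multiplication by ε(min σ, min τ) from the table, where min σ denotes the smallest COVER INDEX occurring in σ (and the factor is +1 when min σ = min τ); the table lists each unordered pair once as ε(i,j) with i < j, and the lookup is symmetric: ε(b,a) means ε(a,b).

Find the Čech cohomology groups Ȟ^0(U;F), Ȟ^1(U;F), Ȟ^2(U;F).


Ȟ^0 ≅ Z/7, Ȟ^1 ≅ Z/7 and Ȟ^2 ≅ 0

nerve of the cover:
  W12={q5} W13={q4} W23={q1}
C dims 3,3; δ0: rk_F7 2
Ȟ^0 = (3 − 2) − 0 = 1, so Ȟ^0 ≅ Z/7
Ȟ^1 = (3 − 0) − 2 = 1, so Ȟ^1 ≅ Z/7
Ȟ^2 = (0 − 0) − 0 = 0, so Ȟ^2 ≅ 0


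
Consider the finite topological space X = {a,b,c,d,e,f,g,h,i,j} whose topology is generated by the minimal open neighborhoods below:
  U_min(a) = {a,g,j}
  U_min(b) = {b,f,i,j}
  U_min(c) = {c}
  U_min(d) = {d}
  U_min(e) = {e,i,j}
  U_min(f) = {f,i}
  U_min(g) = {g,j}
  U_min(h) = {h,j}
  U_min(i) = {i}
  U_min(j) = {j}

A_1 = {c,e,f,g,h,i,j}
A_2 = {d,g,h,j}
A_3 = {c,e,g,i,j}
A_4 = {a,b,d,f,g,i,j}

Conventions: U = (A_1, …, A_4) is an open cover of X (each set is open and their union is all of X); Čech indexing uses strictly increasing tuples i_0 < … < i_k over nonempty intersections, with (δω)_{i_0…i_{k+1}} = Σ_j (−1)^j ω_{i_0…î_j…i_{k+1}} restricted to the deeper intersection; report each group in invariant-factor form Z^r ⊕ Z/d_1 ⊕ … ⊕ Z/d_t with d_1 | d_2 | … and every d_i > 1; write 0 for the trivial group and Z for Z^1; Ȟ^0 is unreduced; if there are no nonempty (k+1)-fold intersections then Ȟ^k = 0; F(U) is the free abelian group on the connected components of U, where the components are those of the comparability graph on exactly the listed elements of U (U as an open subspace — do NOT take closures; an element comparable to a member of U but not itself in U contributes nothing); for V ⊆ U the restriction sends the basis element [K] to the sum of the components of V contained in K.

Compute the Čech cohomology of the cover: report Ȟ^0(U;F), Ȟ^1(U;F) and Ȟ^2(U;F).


nerve of the cover:
  A12={g,h,j} A13={c,e,g,i,j} A14={f,g,i,j} A23={g,j} A24={d,g,j} A34={g,i,j}
  A123={g,j} A124={g,j} A134={g,i,j} A234={g,j}
  A1234={g,j}
components per intersection:
  A1: {c} {e,f,g,h,i,j}
  A2: {d} {g,h,j}
  A3: {c} {e,g,i,j}
  A4: {a,b,f,g,i,j} {d}
  A12: {g,h,j}
  A13: {c} {e,g,i,j}
  A14: {f,i} {g,j}
  A23: {g,j}
  A24: {d} {g,j}
  A34: {g,j} {i}
  A123: {g,j}
  A124: {g,j}
  A134: {g,j} {i}
  A234: {g,j}
  A1234: {g,j}
C dims 8,10,5,1; δ0: rk 5, SNF 1^5; δ1: rk 4, SNF 1^4; δ2: rk 1, SNF 1^1
Ȟ^0 = (8 − 5) − 0 = 3, so Ȟ^0 ≅ Z^3
Ȟ^1 = (10 − 4) − 5 = 1, so Ȟ^1 ≅ Z
Ȟ^2 = (5 − 1) − 4 = 0, so Ȟ^2 ≅ 0

Ȟ^0 = Z^3; Ȟ^1 = Z; Ȟ^2 = 0


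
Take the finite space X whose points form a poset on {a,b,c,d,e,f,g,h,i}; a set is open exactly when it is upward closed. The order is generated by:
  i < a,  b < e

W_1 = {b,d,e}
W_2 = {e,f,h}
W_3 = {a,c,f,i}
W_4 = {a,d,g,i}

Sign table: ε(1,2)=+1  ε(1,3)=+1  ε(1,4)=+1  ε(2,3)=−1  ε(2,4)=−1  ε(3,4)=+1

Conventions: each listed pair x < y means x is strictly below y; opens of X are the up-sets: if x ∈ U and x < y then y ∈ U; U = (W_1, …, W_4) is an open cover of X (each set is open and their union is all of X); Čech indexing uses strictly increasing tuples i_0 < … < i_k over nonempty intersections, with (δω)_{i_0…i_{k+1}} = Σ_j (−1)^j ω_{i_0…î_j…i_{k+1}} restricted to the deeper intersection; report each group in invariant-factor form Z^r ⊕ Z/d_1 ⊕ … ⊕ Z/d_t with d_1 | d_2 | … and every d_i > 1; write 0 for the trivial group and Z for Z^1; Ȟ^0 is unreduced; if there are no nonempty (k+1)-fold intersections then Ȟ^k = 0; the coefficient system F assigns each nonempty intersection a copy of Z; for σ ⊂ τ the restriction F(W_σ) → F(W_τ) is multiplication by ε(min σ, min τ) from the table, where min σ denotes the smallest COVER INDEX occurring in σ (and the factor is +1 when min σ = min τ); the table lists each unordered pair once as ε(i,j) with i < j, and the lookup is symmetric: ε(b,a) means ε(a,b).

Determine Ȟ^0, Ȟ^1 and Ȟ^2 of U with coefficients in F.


nerve simplices:
  W12={e} W14={d} W23={f} W34={a,i}
C dims 4,4; δ0: rk 4, SNF 1^3·2
degree 0: 4−4−0 = 0 → Ȟ^0 ≅ 0
degree 1: 4−0−4 = 0 plus torsion [2] → Ȟ^1 ≅ Z/2
degree 2: 0−0−0 = 0 → Ȟ^2 ≅ 0

Ȟ^0(U;F) ≅ 0, Ȟ^1(U;F) ≅ Z/2 and Ȟ^2(U;F) ≅ 0


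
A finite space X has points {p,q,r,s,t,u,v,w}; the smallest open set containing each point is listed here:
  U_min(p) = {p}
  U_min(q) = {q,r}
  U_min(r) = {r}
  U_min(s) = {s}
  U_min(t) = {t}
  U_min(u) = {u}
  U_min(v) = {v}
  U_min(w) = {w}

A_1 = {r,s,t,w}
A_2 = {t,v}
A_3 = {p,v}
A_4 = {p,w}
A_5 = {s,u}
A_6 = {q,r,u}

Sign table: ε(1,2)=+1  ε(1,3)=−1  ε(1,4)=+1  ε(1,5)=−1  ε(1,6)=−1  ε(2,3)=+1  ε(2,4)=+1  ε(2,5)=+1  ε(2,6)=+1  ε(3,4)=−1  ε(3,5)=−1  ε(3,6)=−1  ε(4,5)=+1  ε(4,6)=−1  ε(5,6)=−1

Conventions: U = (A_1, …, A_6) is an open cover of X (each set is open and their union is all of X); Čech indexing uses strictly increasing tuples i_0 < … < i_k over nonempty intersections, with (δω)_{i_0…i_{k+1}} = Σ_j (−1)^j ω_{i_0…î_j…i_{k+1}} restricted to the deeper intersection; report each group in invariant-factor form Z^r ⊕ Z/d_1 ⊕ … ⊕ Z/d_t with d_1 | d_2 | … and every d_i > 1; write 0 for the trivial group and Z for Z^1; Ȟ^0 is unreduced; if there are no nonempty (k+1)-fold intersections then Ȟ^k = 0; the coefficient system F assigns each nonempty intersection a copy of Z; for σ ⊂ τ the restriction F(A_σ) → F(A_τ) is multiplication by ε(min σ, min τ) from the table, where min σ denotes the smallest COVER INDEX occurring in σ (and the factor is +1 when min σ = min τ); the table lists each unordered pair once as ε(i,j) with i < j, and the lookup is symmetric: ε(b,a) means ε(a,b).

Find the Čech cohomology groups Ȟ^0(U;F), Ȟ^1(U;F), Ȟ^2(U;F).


intersection data:
  A12={t} A14={w} A15={s} A16={r} A23={v} A34={p} A56={u}
C dims 6,7; δ0: rk 6, SNF 1^5·2
Ȟ^0 = (6 − 6) − 0 = 0, so Ȟ^0 ≅ 0
Ȟ^1 = (7 − 0) − 6 = 1 plus torsion [2], so Ȟ^1 ≅ Z ⊕ Z/2
Ȟ^2 = (0 − 0) − 0 = 0, so Ȟ^2 ≅ 0

Ȟ^0 ≅ 0, Ȟ^1 ≅ Z ⊕ Z/2 and Ȟ^2 ≅ 0


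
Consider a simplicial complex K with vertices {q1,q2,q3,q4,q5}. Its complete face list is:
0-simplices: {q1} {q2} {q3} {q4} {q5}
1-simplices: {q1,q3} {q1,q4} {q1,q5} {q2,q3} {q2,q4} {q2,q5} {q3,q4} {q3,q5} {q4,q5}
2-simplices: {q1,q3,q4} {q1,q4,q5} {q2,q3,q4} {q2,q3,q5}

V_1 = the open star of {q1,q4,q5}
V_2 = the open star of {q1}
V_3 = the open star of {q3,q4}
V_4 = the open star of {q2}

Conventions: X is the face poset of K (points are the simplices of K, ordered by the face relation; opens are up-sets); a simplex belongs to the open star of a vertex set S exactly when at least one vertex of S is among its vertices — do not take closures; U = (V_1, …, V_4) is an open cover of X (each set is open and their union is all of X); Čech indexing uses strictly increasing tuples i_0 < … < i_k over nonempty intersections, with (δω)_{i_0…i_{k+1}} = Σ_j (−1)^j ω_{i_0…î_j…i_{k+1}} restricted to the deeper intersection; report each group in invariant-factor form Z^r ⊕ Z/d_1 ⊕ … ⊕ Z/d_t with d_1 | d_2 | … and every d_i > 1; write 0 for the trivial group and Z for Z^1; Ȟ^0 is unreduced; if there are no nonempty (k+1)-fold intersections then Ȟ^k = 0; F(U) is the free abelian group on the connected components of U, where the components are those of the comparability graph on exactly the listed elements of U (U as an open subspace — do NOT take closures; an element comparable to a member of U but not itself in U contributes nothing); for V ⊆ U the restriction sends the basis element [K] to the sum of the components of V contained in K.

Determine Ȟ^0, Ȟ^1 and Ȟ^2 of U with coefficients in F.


Ȟ^0 ≅ Z; Ȟ^1 ≅ Z; Ȟ^2 ≅ 0

nonempty intersections:
  V1={{q1},{q4},{q5},{q1,q3},{q1,q4},{q1,q5},{q2,q4},{q2,q5},{q3,q4},{q3,q5},{q4,q5},{q1,q3,q4},{q1,q4,q5},{q2,q3,q4},{q2,q3,q5}} V2={{q1},{q1,q3},{q1,q4},{q1,q5},{q1,q3,q4},{q1,q4,q5}} V3={{q3},{q4},{q1,q3},{q1,q4},{q2,q3},{q2,q4},{q3,q4},{q3,q5},{q4,q5},{q1,q3,q4},{q1,q4,q5},{q2,q3,q4},{q2,q3,q5}} V4={{q2},{q2,q3},{q2,q4},{q2,q5},{q2,q3,q4},{q2,q3,q5}}
  V12={{q1},{q1,q3},{q1,q4},{q1,q5},{q1,q3,q4},{q1,q4,q5}} V13={{q4},{q1,q3},{q1,q4},{q2,q4},{q3,q4},{q3,q5},{q4,q5},{q1,q3,q4},{q1,q4,q5},{q2,q3,q4},{q2,q3,q5}} V14={{q2,q4},{q2,q5},{q2,q3,q4},{q2,q3,q5}} V23={{q1,q3},{q1,q4},{q1,q3,q4},{q1,q4,q5}} V34={{q2,q3},{q2,q4},{q2,q3,q4},{q2,q3,q5}}
  V123={{q1,q3},{q1,q4},{q1,q3,q4},{q1,q4,q5}} V134={{q2,q4},{q2,q3,q4},{q2,q3,q5}}
components per intersection:
  V1: {{q1},{q4},{q5},{q1,q3},{q1,q4},{q1,q5},{q2,q4},{q2,q5},{q3,q4},{q3,q5},{q4,q5},{q1,q3,q4},{q1,q4,q5},{q2,q3,q4},{q2,q3,q5}}
  V2: {{q1},{q1,q3},{q1,q4},{q1,q5},{q1,q3,q4},{q1,q4,q5}}
  V3: {{q3},{q4},{q1,q3},{q1,q4},{q2,q3},{q2,q4},{q3,q4},{q3,q5},{q4,q5},{q1,q3,q4},{q1,q4,q5},{q2,q3,q4},{q2,q3,q5}}
  V4: {{q2},{q2,q3},{q2,q4},{q2,q5},{q2,q3,q4},{q2,q3,q5}}
  V12: {{q1},{q1,q3},{q1,q4},{q1,q5},{q1,q3,q4},{q1,q4,q5}}
  V13: {{q4},{q1,q3},{q1,q4},{q2,q4},{q3,q4},{q4,q5},{q1,q3,q4},{q1,q4,q5},{q2,q3,q4}} {{q3,q5},{q2,q3,q5}}
  V14: {{q2,q4},{q2,q3,q4}} {{q2,q5},{q2,q3,q5}}
  V23: {{q1,q3},{q1,q4},{q1,q3,q4},{q1,q4,q5}}
  V34: {{q2,q3},{q2,q4},{q2,q3,q4},{q2,q3,q5}}
  V123: {{q1,q3},{q1,q4},{q1,q3,q4},{q1,q4,q5}}
  V134: {{q2,q4},{q2,q3,q4}} {{q2,q3,q5}}
C dims 4,7,3; δ0: rk 3, SNF 1^3; δ1: rk 3, SNF 1^3
Ȟ^0: (4−3)−0=1 ⇒ Z
Ȟ^1: (7−3)−3=1 ⇒ Z
Ȟ^2: (3−0)−3=0 ⇒ 0


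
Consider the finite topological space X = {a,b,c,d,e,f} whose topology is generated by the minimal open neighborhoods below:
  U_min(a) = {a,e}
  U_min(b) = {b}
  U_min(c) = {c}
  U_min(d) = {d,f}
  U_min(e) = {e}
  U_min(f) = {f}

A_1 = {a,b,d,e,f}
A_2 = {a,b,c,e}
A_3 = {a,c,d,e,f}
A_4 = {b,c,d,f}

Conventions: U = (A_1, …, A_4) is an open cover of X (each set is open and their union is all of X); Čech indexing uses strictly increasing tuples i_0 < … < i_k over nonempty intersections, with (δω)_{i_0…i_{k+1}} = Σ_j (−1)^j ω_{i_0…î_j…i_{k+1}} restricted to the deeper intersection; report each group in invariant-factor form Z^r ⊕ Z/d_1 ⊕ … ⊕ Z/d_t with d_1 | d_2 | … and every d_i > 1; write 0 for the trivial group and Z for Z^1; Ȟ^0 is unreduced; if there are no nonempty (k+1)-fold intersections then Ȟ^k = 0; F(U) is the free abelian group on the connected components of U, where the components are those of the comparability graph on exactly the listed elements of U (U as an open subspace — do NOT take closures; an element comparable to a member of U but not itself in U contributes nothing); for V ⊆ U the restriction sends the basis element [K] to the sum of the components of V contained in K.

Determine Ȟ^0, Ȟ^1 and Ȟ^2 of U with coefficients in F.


Ȟ^0 = Z^4, Ȟ^1 = 0, Ȟ^2 = 0

intersection data:
  A12={a,b,e} A13={a,d,e,f} A14={b,d,f} A23={a,c,e} A24={b,c} A34={c,d,f}
  A123={a,e} A124={b} A134={d,f} A234={c}
components per intersection:
  A1: {a,e} {b} {d,f}
  A2: {a,e} {b} {c}
  A3: {a,e} {c} {d,f}
  A4: {b} {c} {d,f}
  A12: {a,e} {b}
  A13: {a,e} {d,f}
  A14: {b} {d,f}
  A23: {a,e} {c}
  A24: {b} {c}
  A34: {c} {d,f}
  A123: {a,e}
  A124: {b}
  A134: {d,f}
  A234: {c}
C dims 12,12,4; δ0: rk 8, SNF 1^8; δ1: rk 4, SNF 1^4
Ȟ^0 = (12 − 8) − 0 = 4, so Ȟ^0 ≅ Z^4
Ȟ^1 = (12 − 4) − 8 = 0, so Ȟ^1 ≅ 0
Ȟ^2 = (4 − 0) − 4 = 0, so Ȟ^2 ≅ 0
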